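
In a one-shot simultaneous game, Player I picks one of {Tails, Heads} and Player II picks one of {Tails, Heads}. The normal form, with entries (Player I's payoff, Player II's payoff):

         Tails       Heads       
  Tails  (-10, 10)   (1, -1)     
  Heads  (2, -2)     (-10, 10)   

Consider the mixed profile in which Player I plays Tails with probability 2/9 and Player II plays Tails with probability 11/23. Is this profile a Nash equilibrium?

Given Player I's mix p = 2/9, Player II's payoff from Tails is 2/3 but from Heads is 68/9. Player II strictly prefers Heads, so Player II would not mix.
So the proposed profile is not a Nash equilibrium.

No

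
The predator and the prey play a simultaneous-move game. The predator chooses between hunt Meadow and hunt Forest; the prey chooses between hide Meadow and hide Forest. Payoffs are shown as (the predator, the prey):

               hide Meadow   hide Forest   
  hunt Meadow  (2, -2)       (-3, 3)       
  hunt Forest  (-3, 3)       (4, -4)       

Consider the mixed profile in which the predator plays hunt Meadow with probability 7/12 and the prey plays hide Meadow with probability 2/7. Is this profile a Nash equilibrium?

Given the prey's mix q = 2/7, the predator's payoff from hunt Meadow is -11/7 but from hunt Forest is 2. The predator strictly prefers hunt Forest, so the predator would not mix.
So the proposed profile is not a Nash equilibrium.

No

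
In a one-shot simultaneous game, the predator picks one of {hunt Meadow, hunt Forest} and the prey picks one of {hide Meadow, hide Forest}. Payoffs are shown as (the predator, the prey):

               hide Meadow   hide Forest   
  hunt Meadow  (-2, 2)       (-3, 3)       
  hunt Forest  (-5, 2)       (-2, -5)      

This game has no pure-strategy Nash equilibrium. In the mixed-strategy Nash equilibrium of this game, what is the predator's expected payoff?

-11/4

Set the predator's expected payoff from hunt Meadow equal to that from hunt Forest:
  the predator's payoff from hunt Meadow: q·(-2) + (1−q)·(-3) = q - 3
  the predator's payoff from hunt Forest: q·(-5) + (1−q)·(-2) = -3q - 2
  q - 3 = -3q - 2  ⇒  4q = 1  ⇒  q = 1/4.
At equilibrium the predator is indifferent across rows, so the predator's payoff equals the payoff from hunt Meadow: (1/4)·(-2) + (3/4)·(-3) = -11/4.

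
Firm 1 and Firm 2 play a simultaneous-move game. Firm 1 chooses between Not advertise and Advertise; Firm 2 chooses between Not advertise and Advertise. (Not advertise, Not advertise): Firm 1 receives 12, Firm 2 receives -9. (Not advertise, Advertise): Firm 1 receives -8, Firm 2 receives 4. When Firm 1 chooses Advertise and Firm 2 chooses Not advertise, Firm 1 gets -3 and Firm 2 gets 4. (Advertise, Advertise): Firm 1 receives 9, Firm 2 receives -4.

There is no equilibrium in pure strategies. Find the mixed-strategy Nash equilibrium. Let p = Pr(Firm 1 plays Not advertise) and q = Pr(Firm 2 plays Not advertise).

In a mixed equilibrium Firm 2 is indifferent between Not advertise and Advertise; this condition fixes p.
  Firm 2's payoff to Not advertise: p·(-9) + (1−p)·4 = -13p + 4
  Firm 2's payoff to Advertise: p·4 + (1−p)·(-4) = 8p - 4
  -13p + 4 = 8p - 4  ⇒  -21p = -8  ⇒  p = 8/21.
Firm 1's indifference between Not advertise and Advertise determines Firm 2's mixing probability q:
  Firm 1's expected payoff from Not advertise: q·12 + (1−q)·(-8) = 20q - 8
  Firm 1's expected payoff from Advertise: q·(-3) + (1−q)·9 = -12q + 9
  20q - 8 = -12q + 9  ⇒  32q = 17  ⇒  q = 17/32.

p = 8/21, q = 17/32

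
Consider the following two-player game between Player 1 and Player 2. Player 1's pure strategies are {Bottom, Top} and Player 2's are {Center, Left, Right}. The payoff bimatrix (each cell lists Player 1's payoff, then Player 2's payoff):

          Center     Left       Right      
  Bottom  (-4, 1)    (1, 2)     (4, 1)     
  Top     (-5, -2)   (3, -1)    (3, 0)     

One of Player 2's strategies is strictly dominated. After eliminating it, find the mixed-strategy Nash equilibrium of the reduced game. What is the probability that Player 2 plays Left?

q = 1/3

Player 2's strategy Center is strictly dominated by Left: 2 > 1 and -1 > -2. Eliminate Center.
In a mixed equilibrium Player 1 is indifferent between Bottom and Top; this condition fixes q.
  Player 1's payoff from Bottom: q·1 + (1−q)·4 = -3q + 4
  Player 1's payoff from Top: q·3 + (1−q)·3 = 3
  -3q + 4 = 3  ⇒  -3q = -1  ⇒  q = 1/3.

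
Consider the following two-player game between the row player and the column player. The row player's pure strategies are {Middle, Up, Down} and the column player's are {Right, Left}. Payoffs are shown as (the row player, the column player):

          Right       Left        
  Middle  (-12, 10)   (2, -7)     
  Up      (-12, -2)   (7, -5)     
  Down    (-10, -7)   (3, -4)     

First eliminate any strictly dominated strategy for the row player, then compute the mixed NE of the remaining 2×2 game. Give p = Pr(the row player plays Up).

The row player's strategy Middle is strictly dominated by Down: -10 > -12 and 3 > 2. Eliminate Middle.
Set the column player's expected payoff from Right equal to that from Left:
  the column player's payoff from Right: p·(-2) + (1−p)·(-7) = 5p - 7
  the column player's payoff from Left: p·(-5) + (1−p)·(-4) = -p - 4
  5p - 7 = -p - 4  ⇒  6p = 3  ⇒  p = 1/2.

p = 1/2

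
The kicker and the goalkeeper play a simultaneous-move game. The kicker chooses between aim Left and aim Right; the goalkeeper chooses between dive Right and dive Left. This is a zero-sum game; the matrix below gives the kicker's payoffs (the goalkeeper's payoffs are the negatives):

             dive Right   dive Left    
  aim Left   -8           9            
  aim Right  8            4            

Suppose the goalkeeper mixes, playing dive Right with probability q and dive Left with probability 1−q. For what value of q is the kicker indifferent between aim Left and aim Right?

In a mixed equilibrium the kicker is indifferent between aim Left and aim Right; this condition fixes q.
  the kicker's payoff from aim Left: q·(-8) + (1−q)·9 = -17q + 9
  the kicker's payoff from aim Right: q·8 + (1−q)·4 = 4q + 4
  -17q + 9 = 4q + 4  ⇒  -21q = -5  ⇒  q = 5/21.

q = 5/21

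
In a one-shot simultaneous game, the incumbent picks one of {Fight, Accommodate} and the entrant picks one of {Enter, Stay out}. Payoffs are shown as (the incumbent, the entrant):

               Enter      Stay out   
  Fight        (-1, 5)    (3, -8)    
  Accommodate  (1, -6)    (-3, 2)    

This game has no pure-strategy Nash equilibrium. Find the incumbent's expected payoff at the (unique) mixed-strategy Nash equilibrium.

0

The entrant's mix must leave the incumbent indifferent between Fight and Accommodate.
  the incumbent's expected payoff from Fight: q·(-1) + (1−q)·3 = -4q + 3
  the incumbent's expected payoff from Accommodate: q·1 + (1−q)·(-3) = 4q - 3
  -4q + 3 = 4q - 3  ⇒  -8q = -6  ⇒  q = 3/4.
At equilibrium the incumbent is indifferent across rows, so the incumbent's payoff equals the payoff from Fight: (3/4)·(-1) + (1/4)·3 = 0.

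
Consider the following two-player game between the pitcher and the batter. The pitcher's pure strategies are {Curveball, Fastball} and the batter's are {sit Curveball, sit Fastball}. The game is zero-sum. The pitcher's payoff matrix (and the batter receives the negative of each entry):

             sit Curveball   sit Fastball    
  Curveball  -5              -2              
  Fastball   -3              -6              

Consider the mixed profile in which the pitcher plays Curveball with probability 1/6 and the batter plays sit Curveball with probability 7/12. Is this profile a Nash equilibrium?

Given the pitcher's mix p = 1/6, the batter's payoff from sit Curveball is 10/3 but from sit Fastball is 16/3. The batter strictly prefers sit Fastball, so the batter would not mix.
So the proposed profile is not a Nash equilibrium.

No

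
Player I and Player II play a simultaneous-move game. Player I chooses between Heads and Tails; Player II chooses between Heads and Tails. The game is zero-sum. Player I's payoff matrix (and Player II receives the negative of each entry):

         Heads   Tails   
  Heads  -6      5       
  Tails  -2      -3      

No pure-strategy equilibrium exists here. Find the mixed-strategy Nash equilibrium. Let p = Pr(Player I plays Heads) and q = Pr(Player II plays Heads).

p = 1/12, q = 2/3

Set Player II's expected payoff from Heads equal to that from Tails:
  Player II's expected payoff from Heads: p·6 + (1−p)·2 = 4p + 2
  Player II's expected payoff from Tails: p·(-5) + (1−p)·3 = -8p + 3
  4p + 2 = -8p + 3  ⇒  12p = 1  ⇒  p = 1/12.
For Player I to be willing to mix, Player I must be indifferent between Heads and Tails, which pins down Player II's mix.
  Player I's expected payoff from Heads: q·(-6) + (1−q)·5 = -11q + 5
  Player I's expected payoff from Tails: q·(-2) + (1−q)·(-3) = q - 3
  -11q + 5 = q - 3  ⇒  -12q = -8  ⇒  q = 2/3.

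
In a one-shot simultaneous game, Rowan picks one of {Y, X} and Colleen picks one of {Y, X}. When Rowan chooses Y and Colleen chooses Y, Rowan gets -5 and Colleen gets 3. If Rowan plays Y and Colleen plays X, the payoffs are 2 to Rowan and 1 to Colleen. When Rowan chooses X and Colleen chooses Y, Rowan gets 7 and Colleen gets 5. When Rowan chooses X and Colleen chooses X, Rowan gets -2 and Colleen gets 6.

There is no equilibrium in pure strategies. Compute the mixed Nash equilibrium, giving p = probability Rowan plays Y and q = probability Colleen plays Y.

p = 1/3, q = 1/4

Rowan's mix must leave Colleen indifferent between Y and X.
  Colleen's payoff from Y: p·3 + (1−p)·5 = -2p + 5
  Colleen's payoff from X: p·1 + (1−p)·6 = -5p + 6
  -2p + 5 = -5p + 6  ⇒  3p = 1  ⇒  p = 1/3.
Colleen's mix must leave Rowan indifferent between Y and X.
  Rowan's payoff from Y: q·(-5) + (1−q)·2 = -7q + 2
  Rowan's payoff from X: q·7 + (1−q)·(-2) = 9q - 2
  -7q + 2 = 9q - 2  ⇒  -16q = -4  ⇒  q = 1/4.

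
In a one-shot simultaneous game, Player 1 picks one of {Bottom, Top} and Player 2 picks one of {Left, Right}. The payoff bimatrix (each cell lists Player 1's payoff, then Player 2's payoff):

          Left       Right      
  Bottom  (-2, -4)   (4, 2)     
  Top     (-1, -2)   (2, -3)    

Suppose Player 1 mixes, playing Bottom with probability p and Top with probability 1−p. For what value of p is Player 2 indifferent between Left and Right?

Player 1's mix must leave Player 2 indifferent between Left and Right.
  Player 2's payoff from Left: p·(-4) + (1−p)·(-2) = -2p - 2
  Player 2's payoff from Right: p·2 + (1−p)·(-3) = 5p - 3
  -2p - 2 = 5p - 3  ⇒  -7p = -1  ⇒  p = 1/7.

p = 1/7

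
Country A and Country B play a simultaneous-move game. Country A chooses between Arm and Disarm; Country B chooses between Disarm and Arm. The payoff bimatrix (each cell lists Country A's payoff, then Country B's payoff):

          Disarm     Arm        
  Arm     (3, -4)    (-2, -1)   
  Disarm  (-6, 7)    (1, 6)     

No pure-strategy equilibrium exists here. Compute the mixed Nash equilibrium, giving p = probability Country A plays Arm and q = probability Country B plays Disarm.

For Country B to be willing to mix, Country B must be indifferent between Disarm and Arm, which pins down Country A's mix.
  Country B's payoff from Disarm: p·(-4) + (1−p)·7 = -11p + 7
  Country B's payoff from Arm: p·(-1) + (1−p)·6 = -7p + 6
  -11p + 7 = -7p + 6  ⇒  -4p = -1  ⇒  p = 1/4.
Country B's mix must leave Country A indifferent between Arm and Disarm.
  Country A's payoff to Arm: q·3 + (1−q)·(-2) = 5q - 2
  Country A's payoff to Disarm: q·(-6) + (1−q)·1 = -7q + 1
  5q - 2 = -7q + 1  ⇒  12q = 3  ⇒  q = 1/4.

p = 1/4, q = 1/4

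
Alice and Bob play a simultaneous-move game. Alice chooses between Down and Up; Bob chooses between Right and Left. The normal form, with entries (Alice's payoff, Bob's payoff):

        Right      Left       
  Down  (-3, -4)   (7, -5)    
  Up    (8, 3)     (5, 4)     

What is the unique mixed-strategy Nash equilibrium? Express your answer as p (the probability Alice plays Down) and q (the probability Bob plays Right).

Bob's indifference between Right and Left determines Alice's mixing probability p:
  Bob's payoff to Right: p·(-4) + (1−p)·3 = -7p + 3
  Bob's payoff to Left: p·(-5) + (1−p)·4 = -9p + 4
  -7p + 3 = -9p + 4  ⇒  2p = 1  ⇒  p = 1/2.
For Alice to be willing to mix, Alice must be indifferent between Down and Up, which pins down Bob's mix.
  Alice's payoff to Down: q·(-3) + (1−q)·7 = -10q + 7
  Alice's payoff to Up: q·8 + (1−q)·5 = 3q + 5
  -10q + 7 = 3q + 5  ⇒  -13q = -2  ⇒  q = 2/13.

p = 1/2, q = 2/13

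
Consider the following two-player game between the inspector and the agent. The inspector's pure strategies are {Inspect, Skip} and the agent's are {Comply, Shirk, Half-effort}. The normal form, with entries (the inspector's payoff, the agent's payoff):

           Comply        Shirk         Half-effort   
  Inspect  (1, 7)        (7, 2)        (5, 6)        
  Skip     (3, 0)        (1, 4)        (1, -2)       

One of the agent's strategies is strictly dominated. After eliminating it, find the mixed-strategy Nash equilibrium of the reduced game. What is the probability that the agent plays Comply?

q = 3/4

The agent's strategy Half-effort is strictly dominated by Comply: 7 > 6 and 0 > -2. Eliminate Half-effort.
For the inspector to be willing to mix, the inspector must be indifferent between Inspect and Skip, which pins down the agent's mix.
  the inspector's expected payoff from Inspect: q·1 + (1−q)·7 = -6q + 7
  the inspector's expected payoff from Skip: q·3 + (1−q)·1 = 2q + 1
  -6q + 7 = 2q + 1  ⇒  -8q = -6  ⇒  q = 3/4.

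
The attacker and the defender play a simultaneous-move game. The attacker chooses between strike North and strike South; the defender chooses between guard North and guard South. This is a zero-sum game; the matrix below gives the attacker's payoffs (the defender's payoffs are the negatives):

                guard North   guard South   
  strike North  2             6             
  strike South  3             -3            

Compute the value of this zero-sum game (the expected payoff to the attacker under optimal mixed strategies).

For the attacker to be willing to mix, the attacker must be indifferent between strike North and strike South, which pins down the defender's mix.
  the attacker's payoff to strike North: q·2 + (1−q)·6 = -4q + 6
  the attacker's payoff to strike South: q·3 + (1−q)·(-3) = 6q - 3
  -4q + 6 = 6q - 3  ⇒  -10q = -9  ⇒  q = 9/10.
The value is the attacker's expected payoff against this mix (using strike North): (9/10)·2 + (1/10)·6 = 12/5.

v = 12/5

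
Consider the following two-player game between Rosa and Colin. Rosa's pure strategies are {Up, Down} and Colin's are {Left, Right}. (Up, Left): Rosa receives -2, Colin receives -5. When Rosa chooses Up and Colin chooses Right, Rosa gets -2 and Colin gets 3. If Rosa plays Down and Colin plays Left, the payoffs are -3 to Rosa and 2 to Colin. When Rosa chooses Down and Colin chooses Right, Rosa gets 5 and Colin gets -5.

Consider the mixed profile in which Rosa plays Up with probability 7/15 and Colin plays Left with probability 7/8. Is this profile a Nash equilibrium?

Check Colin's indifference given Rosa's mix p = 7/15:
  payoff from Left = -19/15; payoff from Right = -19/15 — equal.
Check Rosa's indifference given Colin's mix q = 7/8:
  payoff from Up = -2; payoff from Down = -2 — equal.
Both players are indifferent, so neither can profitably deviate.

Yes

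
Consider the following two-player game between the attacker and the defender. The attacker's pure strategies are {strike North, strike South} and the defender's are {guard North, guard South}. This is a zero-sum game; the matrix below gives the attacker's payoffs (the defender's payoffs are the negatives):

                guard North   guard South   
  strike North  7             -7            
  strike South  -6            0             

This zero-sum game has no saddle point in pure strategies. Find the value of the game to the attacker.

v = -21/10

Set the attacker's expected payoff from strike North equal to that from strike South:
  the attacker's expected payoff from strike North: q·7 + (1−q)·(-7) = 14q - 7
  the attacker's expected payoff from strike South: q·(-6) + (1−q)·0 = -6q
  14q - 7 = -6q  ⇒  20q = 7  ⇒  q = 7/20.
The value is the attacker's expected payoff against this mix (using strike North): (7/20)·7 + (13/20)·(-7) = -21/10.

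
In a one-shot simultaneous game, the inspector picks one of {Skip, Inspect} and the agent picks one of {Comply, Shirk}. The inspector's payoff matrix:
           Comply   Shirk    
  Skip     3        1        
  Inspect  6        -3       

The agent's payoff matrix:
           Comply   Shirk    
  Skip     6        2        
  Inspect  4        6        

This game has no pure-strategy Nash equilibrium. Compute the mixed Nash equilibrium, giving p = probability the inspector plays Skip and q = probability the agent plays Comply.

In a mixed equilibrium the agent is indifferent between Comply and Shirk; this condition fixes p.
  the agent's payoff to Comply: p·6 + (1−p)·4 = 2p + 4
  the agent's payoff to Shirk: p·2 + (1−p)·6 = -4p + 6
  2p + 4 = -4p + 6  ⇒  6p = 2  ⇒  p = 1/3.
Set the inspector's expected payoff from Skip equal to that from Inspect:
  the inspector's payoff to Skip: q·3 + (1−q)·1 = 2q + 1
  the inspector's payoff to Inspect: q·6 + (1−q)·(-3) = 9q - 3
  2q + 1 = 9q - 3  ⇒  -7q = -4  ⇒  q = 4/7.

p = 1/3, q = 4/7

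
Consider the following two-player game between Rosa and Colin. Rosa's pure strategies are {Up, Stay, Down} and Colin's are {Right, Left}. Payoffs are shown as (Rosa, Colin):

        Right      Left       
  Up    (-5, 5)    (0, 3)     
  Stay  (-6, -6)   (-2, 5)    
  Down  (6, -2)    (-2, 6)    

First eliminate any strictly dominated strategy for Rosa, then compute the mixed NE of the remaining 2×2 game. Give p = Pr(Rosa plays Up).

p = 4/5

Rosa's strategy Stay is strictly dominated by Up: -5 > -6 and 0 > -2. Eliminate Stay.
For Colin to be willing to mix, Colin must be indifferent between Right and Left, which pins down Rosa's mix.
  Colin's payoff from Right: p·5 + (1−p)·(-2) = 7p - 2
  Colin's payoff from Left: p·3 + (1−p)·6 = -3p + 6
  7p - 2 = -3p + 6  ⇒  10p = 8  ⇒  p = 4/5.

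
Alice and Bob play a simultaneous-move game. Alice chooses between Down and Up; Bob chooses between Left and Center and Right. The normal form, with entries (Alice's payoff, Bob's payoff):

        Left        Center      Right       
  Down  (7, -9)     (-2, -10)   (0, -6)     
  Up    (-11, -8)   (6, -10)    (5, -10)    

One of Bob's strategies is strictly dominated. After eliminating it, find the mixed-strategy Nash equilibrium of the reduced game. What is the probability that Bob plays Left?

Bob's strategy Center is strictly dominated by Left: -9 > -10 and -8 > -10. Eliminate Center.
For Alice to be willing to mix, Alice must be indifferent between Down and Up, which pins down Bob's mix.
  Alice's expected payoff from Down: q·7 + (1−q)·0 = 7q
  Alice's expected payoff from Up: q·(-11) + (1−q)·5 = -16q + 5
  7q = -16q + 5  ⇒  23q = 5  ⇒  q = 5/23.

q = 5/23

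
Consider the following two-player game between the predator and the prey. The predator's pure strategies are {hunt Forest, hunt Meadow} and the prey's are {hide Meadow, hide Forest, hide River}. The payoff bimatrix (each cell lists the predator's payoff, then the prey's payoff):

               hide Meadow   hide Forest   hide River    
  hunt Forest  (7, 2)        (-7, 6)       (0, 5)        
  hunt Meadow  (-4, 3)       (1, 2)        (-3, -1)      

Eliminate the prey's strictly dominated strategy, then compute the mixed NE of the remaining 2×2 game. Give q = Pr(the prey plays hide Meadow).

q = 8/19

The prey's strategy hide River is strictly dominated by hide Forest: 6 > 5 and 2 > -1. Eliminate hide River.
In a mixed equilibrium the predator is indifferent between hunt Forest and hunt Meadow; this condition fixes q.
  the predator's payoff to hunt Forest: q·7 + (1−q)·(-7) = 14q - 7
  the predator's payoff to hunt Meadow: q·(-4) + (1−q)·1 = -5q + 1
  14q - 7 = -5q + 1  ⇒  19q = 8  ⇒  q = 8/19.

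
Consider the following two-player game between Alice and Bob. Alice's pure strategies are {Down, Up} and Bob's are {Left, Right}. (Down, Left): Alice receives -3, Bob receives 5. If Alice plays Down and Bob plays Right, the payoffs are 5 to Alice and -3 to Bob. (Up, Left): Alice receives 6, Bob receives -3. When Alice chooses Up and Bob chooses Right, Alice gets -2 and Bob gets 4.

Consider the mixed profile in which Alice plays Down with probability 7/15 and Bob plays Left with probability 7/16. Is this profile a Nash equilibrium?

Yes

Check Bob's indifference given Alice's mix p = 7/15:
  payoff from Left = 11/15; payoff from Right = 11/15 — equal.
Check Alice's indifference given Bob's mix q = 7/16:
  payoff from Down = 3/2; payoff from Up = 3/2 — equal.
Both players are indifferent, so neither can profitably deviate.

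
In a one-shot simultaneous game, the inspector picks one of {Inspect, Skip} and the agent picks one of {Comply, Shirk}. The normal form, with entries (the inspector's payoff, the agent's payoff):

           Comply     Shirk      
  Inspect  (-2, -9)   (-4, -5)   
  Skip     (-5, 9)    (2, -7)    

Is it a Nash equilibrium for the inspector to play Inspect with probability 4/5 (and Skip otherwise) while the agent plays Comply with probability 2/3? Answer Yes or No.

Yes

Check the agent's indifference given the inspector's mix p = 4/5:
  payoff from Comply = -27/5; payoff from Shirk = -27/5 — equal.
Check the inspector's indifference given the agent's mix q = 2/3:
  payoff from Inspect = -8/3; payoff from Skip = -8/3 — equal.
Both players are indifferent, so neither can profitably deviate.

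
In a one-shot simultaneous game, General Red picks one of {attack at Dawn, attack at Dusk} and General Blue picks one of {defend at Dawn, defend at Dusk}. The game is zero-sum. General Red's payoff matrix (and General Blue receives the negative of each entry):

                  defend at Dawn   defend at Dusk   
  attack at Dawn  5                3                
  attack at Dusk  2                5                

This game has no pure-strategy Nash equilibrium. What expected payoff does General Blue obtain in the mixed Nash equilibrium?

-19/5

General Red's mix must leave General Blue indifferent between defend at Dawn and defend at Dusk.
  General Blue's payoff to defend at Dawn: p·(-5) + (1−p)·(-2) = -3p - 2
  General Blue's payoff to defend at Dusk: p·(-3) + (1−p)·(-5) = 2p - 5
  -3p - 2 = 2p - 5  ⇒  -5p = -3  ⇒  p = 3/5.
At equilibrium General Blue is indifferent across columns, so General Blue's payoff equals the payoff from defend at Dawn: (3/5)·(-5) + (2/5)·(-2) = -19/5.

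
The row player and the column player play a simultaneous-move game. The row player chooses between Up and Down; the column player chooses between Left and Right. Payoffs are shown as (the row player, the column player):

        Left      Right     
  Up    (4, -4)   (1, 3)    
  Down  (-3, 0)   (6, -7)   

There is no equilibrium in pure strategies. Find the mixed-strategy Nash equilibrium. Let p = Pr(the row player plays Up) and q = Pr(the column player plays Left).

In a mixed equilibrium the column player is indifferent between Left and Right; this condition fixes p.
  the column player's expected payoff from Left: p·(-4) + (1−p)·0 = -4p
  the column player's expected payoff from Right: p·3 + (1−p)·(-7) = 10p - 7
  -4p = 10p - 7  ⇒  -14p = -7  ⇒  p = 1/2.
Set the row player's expected payoff from Up equal to that from Down:
  the row player's payoff to Up: q·4 + (1−q)·1 = 3q + 1
  the row player's payoff to Down: q·(-3) + (1−q)·6 = -9q + 6
  3q + 1 = -9q + 6  ⇒  12q = 5  ⇒  q = 5/12.

p = 1/2, q = 5/12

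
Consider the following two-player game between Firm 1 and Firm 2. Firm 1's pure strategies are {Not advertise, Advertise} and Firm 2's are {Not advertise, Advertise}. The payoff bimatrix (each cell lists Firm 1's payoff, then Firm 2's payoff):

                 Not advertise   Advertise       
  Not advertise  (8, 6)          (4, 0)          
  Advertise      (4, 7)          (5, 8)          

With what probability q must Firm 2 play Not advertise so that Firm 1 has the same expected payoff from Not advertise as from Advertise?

q = 1/5

Firm 2's mix must leave Firm 1 indifferent between Not advertise and Advertise.
  Firm 1's expected payoff from Not advertise: q·8 + (1−q)·4 = 4q + 4
  Firm 1's expected payoff from Advertise: q·4 + (1−q)·5 = -q + 5
  4q + 4 = -q + 5  ⇒  5q = 1  ⇒  q = 1/5.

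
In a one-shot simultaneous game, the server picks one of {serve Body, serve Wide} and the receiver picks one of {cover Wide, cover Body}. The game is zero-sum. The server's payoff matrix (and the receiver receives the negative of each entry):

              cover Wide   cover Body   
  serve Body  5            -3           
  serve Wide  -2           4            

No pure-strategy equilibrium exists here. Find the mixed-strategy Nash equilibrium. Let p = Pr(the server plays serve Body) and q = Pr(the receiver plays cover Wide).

Set the receiver's expected payoff from cover Wide equal to that from cover Body:
  the receiver's expected payoff from cover Wide: p·(-5) + (1−p)·2 = -7p + 2
  the receiver's expected payoff from cover Body: p·3 + (1−p)·(-4) = 7p - 4
  -7p + 2 = 7p - 4  ⇒  -14p = -6  ⇒  p = 3/7.
In a mixed equilibrium the server is indifferent between serve Body and serve Wide; this condition fixes q.
  the server's expected payoff from serve Body: q·5 + (1−q)·(-3) = 8q - 3
  the server's expected payoff from serve Wide: q·(-2) + (1−q)·4 = -6q + 4
  8q - 3 = -6q + 4  ⇒  14q = 7  ⇒  q = 1/2.

p = 3/7, q = 1/2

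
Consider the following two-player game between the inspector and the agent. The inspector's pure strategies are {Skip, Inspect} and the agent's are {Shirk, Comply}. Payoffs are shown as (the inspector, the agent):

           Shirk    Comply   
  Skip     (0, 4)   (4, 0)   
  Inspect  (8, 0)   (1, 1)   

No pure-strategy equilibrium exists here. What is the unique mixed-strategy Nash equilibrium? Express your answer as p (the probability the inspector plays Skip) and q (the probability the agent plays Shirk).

p = 1/5, q = 3/11

In a mixed equilibrium the agent is indifferent between Shirk and Comply; this condition fixes p.
  the agent's payoff to Shirk: p·4 + (1−p)·0 = 4p
  the agent's payoff to Comply: p·0 + (1−p)·1 = -p + 1
  4p = -p + 1  ⇒  5p = 1  ⇒  p = 1/5.
In a mixed equilibrium the inspector is indifferent between Skip and Inspect; this condition fixes q.
  the inspector's payoff to Skip: q·0 + (1−q)·4 = -4q + 4
  the inspector's payoff to Inspect: q·8 + (1−q)·1 = 7q + 1
  -4q + 4 = 7q + 1  ⇒  -11q = -3  ⇒  q = 3/11.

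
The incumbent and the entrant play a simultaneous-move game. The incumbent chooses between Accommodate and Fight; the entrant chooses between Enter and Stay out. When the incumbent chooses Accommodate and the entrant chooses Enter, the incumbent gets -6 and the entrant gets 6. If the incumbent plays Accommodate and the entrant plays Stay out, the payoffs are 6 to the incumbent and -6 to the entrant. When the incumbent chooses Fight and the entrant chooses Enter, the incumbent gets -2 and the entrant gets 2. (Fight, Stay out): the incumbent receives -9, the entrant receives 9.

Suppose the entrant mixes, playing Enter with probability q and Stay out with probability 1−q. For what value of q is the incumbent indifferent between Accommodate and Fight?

The incumbent's indifference between Accommodate and Fight determines the entrant's mixing probability q:
  the incumbent's expected payoff from Accommodate: q·(-6) + (1−q)·6 = -12q + 6
  the incumbent's expected payoff from Fight: q·(-2) + (1−q)·(-9) = 7q - 9
  -12q + 6 = 7q - 9  ⇒  -19q = -15  ⇒  q = 15/19.

q = 15/19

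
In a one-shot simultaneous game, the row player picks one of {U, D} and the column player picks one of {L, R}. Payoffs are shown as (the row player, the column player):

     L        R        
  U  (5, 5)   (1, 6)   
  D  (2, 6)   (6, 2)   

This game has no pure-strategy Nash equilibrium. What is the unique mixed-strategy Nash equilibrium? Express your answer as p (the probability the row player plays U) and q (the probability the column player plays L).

p = 4/5, q = 5/8

For the column player to be willing to mix, the column player must be indifferent between L and R, which pins down the row player's mix.
  the column player's payoff from L: p·5 + (1−p)·6 = -p + 6
  the column player's payoff from R: p·6 + (1−p)·2 = 4p + 2
  -p + 6 = 4p + 2  ⇒  -5p = -4  ⇒  p = 4/5.
Set the row player's expected payoff from U equal to that from D:
  the row player's expected payoff from U: q·5 + (1−q)·1 = 4q + 1
  the row player's expected payoff from D: q·2 + (1−q)·6 = -4q + 6
  4q + 1 = -4q + 6  ⇒  8q = 5  ⇒  q = 5/8.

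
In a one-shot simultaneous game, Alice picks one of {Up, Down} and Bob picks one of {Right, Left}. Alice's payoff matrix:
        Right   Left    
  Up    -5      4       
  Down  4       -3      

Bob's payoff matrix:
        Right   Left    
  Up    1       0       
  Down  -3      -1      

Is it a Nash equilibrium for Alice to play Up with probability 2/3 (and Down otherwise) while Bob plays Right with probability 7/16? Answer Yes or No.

Check Bob's indifference given Alice's mix p = 2/3:
  payoff from Right = -1/3; payoff from Left = -1/3 — equal.
Check Alice's indifference given Bob's mix q = 7/16:
  payoff from Up = 1/16; payoff from Down = 1/16 — equal.
Both players are indifferent, so neither can profitably deviate.

Yes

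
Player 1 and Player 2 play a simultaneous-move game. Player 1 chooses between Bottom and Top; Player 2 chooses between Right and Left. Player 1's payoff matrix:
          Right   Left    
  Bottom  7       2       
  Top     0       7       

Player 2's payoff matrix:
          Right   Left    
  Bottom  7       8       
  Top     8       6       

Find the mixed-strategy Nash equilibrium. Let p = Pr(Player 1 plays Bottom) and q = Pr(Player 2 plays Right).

In a mixed equilibrium Player 2 is indifferent between Right and Left; this condition fixes p.
  Player 2's payoff from Right: p·7 + (1−p)·8 = -p + 8
  Player 2's payoff from Left: p·8 + (1−p)·6 = 2p + 6
  -p + 8 = 2p + 6  ⇒  -3p = -2  ⇒  p = 2/3.
Player 1's indifference between Bottom and Top determines Player 2's mixing probability q:
  Player 1's payoff to Bottom: q·7 + (1−q)·2 = 5q + 2
  Player 1's payoff to Top: q·0 + (1−q)·7 = -7q + 7
  5q + 2 = -7q + 7  ⇒  12q = 5  ⇒  q = 5/12.

p = 2/3, q = 5/12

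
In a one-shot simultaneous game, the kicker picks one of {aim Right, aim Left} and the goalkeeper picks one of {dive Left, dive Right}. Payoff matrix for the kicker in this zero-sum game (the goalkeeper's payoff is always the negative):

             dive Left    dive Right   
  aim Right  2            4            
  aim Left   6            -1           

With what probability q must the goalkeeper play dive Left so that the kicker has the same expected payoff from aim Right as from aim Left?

The goalkeeper's mix must leave the kicker indifferent between aim Right and aim Left.
  the kicker's payoff to aim Right: q·2 + (1−q)·4 = -2q + 4
  the kicker's payoff to aim Left: q·6 + (1−q)·(-1) = 7q - 1
  -2q + 4 = 7q - 1  ⇒  -9q = -5  ⇒  q = 5/9.

q = 5/9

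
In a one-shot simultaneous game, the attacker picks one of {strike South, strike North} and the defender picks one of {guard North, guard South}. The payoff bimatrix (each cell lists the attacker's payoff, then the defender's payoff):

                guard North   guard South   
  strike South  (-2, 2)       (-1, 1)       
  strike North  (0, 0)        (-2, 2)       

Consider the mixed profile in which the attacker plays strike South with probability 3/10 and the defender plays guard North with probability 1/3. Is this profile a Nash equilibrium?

Given the attacker's mix p = 3/10, the defender's payoff from guard North is 3/5 but from guard South is 17/10. The defender strictly prefers guard South, so the defender would not mix.
So the proposed profile is not a Nash equilibrium.

No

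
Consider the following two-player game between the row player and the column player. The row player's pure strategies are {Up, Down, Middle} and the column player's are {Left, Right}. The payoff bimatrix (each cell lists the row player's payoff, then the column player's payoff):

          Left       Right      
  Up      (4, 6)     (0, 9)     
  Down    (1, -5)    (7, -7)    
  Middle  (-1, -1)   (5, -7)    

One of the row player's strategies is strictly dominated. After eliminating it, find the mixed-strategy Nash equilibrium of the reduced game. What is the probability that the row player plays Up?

p = 2/5

The row player's strategy Middle is strictly dominated by Down: 1 > -1 and 7 > 5. Eliminate Middle.
Set the column player's expected payoff from Left equal to that from Right:
  the column player's payoff from Left: p·6 + (1−p)·(-5) = 11p - 5
  the column player's payoff from Right: p·9 + (1−p)·(-7) = 16p - 7
  11p - 5 = 16p - 7  ⇒  -5p = -2  ⇒  p = 2/5.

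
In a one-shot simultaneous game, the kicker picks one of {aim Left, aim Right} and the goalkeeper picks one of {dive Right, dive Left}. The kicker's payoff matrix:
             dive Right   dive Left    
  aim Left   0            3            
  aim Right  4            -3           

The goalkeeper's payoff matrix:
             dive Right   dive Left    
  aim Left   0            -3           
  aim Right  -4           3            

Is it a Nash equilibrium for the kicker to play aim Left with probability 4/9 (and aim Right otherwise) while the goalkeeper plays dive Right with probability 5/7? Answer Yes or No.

No

Given the kicker's mix p = 4/9, the goalkeeper's payoff from dive Right is -20/9 but from dive Left is 1/3. The goalkeeper strictly prefers dive Left, so the goalkeeper would not mix.
So the proposed profile is not a Nash equilibrium.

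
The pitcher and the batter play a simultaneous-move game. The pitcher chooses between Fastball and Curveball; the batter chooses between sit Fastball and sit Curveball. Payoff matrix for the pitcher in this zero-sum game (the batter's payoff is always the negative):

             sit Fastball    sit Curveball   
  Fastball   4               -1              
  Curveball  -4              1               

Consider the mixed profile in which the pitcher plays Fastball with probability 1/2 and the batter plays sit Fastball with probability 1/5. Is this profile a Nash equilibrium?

Check the batter's indifference given the pitcher's mix p = 1/2:
  payoff from sit Fastball = 0; payoff from sit Curveball = 0 — equal.
Check the pitcher's indifference given the batter's mix q = 1/5:
  payoff from Fastball = 0; payoff from Curveball = 0 — equal.
Both players are indifferent, so neither can profitably deviate.

Yes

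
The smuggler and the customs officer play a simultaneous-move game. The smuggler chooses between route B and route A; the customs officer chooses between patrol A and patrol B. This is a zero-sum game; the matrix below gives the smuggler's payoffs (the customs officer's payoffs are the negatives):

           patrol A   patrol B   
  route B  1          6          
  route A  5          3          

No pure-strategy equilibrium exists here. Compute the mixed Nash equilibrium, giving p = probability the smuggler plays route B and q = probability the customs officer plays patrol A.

For the customs officer to be willing to mix, the customs officer must be indifferent between patrol A and patrol B, which pins down the smuggler's mix.
  the customs officer's payoff from patrol A: p·(-1) + (1−p)·(-5) = 4p - 5
  the customs officer's payoff from patrol B: p·(-6) + (1−p)·(-3) = -3p - 3
  4p - 5 = -3p - 3  ⇒  7p = 2  ⇒  p = 2/7.
The smuggler's indifference between route B and route A determines the customs officer's mixing probability q:
  the smuggler's expected payoff from route B: q·1 + (1−q)·6 = -5q + 6
  the smuggler's expected payoff from route A: q·5 + (1−q)·3 = 2q + 3
  -5q + 6 = 2q + 3  ⇒  -7q = -3  ⇒  q = 3/7.

p = 2/7, q = 3/7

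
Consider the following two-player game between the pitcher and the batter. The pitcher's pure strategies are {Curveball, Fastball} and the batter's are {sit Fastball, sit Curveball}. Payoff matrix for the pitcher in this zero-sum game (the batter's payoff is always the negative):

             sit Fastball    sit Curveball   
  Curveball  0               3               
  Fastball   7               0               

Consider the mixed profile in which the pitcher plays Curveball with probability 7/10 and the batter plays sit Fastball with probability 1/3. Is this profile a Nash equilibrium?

Given the batter's mix q = 1/3, the pitcher's payoff from Curveball is 2 but from Fastball is 7/3. The pitcher strictly prefers Fastball, so the pitcher would not mix.
So the proposed profile is not a Nash equilibrium.

No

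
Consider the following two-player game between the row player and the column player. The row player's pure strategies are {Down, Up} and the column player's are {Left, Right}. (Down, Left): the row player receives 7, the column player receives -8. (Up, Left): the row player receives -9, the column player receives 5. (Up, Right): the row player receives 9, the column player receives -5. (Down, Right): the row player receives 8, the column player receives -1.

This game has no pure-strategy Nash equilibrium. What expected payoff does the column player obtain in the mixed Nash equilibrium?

-45/17

For the column player to be willing to mix, the column player must be indifferent between Left and Right, which pins down the row player's mix.
  the column player's expected payoff from Left: p·(-8) + (1−p)·5 = -13p + 5
  the column player's expected payoff from Right: p·(-1) + (1−p)·(-5) = 4p - 5
  -13p + 5 = 4p - 5  ⇒  -17p = -10  ⇒  p = 10/17.
At equilibrium the column player is indifferent across columns, so the column player's payoff equals the payoff from Left: (10/17)·(-8) + (7/17)·5 = -45/17.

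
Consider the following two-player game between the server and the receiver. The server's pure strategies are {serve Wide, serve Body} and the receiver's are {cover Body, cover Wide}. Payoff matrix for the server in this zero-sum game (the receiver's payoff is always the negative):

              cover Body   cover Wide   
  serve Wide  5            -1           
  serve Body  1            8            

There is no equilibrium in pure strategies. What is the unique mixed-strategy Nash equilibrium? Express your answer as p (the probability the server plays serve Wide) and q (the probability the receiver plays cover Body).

p = 7/13, q = 9/13

For the receiver to be willing to mix, the receiver must be indifferent between cover Body and cover Wide, which pins down the server's mix.
  the receiver's expected payoff from cover Body: p·(-5) + (1−p)·(-1) = -4p - 1
  the receiver's expected payoff from cover Wide: p·1 + (1−p)·(-8) = 9p - 8
  -4p - 1 = 9p - 8  ⇒  -13p = -7  ⇒  p = 7/13.
For the server to be willing to mix, the server must be indifferent between serve Wide and serve Body, which pins down the receiver's mix.
  the server's payoff to serve Wide: q·5 + (1−q)·(-1) = 6q - 1
  the server's payoff to serve Body: q·1 + (1−q)·8 = -7q + 8
  6q - 1 = -7q + 8  ⇒  13q = 9  ⇒  q = 9/13.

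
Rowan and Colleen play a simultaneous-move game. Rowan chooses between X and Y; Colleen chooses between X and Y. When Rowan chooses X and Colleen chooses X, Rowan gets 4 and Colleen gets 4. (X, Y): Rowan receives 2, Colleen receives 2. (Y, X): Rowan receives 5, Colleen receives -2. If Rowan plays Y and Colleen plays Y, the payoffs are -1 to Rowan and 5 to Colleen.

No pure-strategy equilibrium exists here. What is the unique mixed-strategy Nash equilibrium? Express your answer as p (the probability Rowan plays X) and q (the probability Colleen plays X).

p = 7/9, q = 3/4

Set Colleen's expected payoff from X equal to that from Y:
  Colleen's expected payoff from X: p·4 + (1−p)·(-2) = 6p - 2
  Colleen's expected payoff from Y: p·2 + (1−p)·5 = -3p + 5
  6p - 2 = -3p + 5  ⇒  9p = 7  ⇒  p = 7/9.
Set Rowan's expected payoff from X equal to that from Y:
  Rowan's payoff from X: q·4 + (1−q)·2 = 2q + 2
  Rowan's payoff from Y: q·5 + (1−q)·(-1) = 6q - 1
  2q + 2 = 6q - 1  ⇒  -4q = -3  ⇒  q = 3/4.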